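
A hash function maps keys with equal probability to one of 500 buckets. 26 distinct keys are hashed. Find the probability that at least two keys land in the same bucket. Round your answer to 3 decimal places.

It's easier to compute the probability that all 26 are distinct.
P(all distinct) = 500/500 · 499/500 · ··· · 475/500 ≈ 0.516.
So the probability of at least one match is 1 − 0.516 = 0.484.

0.484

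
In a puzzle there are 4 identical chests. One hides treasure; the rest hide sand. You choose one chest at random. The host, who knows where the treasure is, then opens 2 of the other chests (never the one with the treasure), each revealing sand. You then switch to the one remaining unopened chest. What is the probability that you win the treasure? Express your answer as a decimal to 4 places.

Your original chest holds the treasure with probability 1/4, so the other 3 collectively hold it with probability 3/4.
The host can always find 2 empty chests to open, so the reveals don't change that 3/4; it is now spread over the 1 remaining unopened chest.
P(win by switching) = (3/4) · (1/1) = 3/4 ≈ 0.7500.

0.7500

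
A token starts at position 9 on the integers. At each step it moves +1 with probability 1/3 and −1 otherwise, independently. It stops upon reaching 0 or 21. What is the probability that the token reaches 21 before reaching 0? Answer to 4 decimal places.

0.0002

Let r = q/p = (2/3)/(1/3) = 2. The recurrence P(i) = p·P(i+1) + q·P(i−1) with P(0)=0, P(21)=1 gives P(i) = (1 − r^i)/(1 − r^21).
P(9) = (1 − (2)^9) / (1 − (2)^21) = 73/299593 ≈ 0.0002.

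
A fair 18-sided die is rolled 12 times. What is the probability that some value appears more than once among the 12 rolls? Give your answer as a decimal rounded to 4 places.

P(all 12 different) = 18/18 · 17/18 · ··· · 7/18 ≈ 0.0077.
P(at least two equal) = 1 − 0.0077 = 0.9923.

0.9923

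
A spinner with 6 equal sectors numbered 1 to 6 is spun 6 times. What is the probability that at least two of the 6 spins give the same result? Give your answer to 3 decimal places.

P(all 6 different) = 6/6 · 5/6 · ··· · 1/6 ≈ 0.015.
P(at least two equal) = 1 − 0.015 = 0.985.

0.985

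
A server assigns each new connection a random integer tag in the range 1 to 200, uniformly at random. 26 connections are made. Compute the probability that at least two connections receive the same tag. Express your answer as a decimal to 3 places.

0.817

It's easier to compute the probability that all 26 are distinct.
P(all distinct) = 200/200 · 199/200 · ··· · 175/200 ≈ 0.183.
So the probability of at least one match is 1 − 0.183 = 0.817.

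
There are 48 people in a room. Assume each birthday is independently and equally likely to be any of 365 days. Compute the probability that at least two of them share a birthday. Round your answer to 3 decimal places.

0.961

It's easier to compute the probability that all 48 are distinct.
P(all distinct) = 365/365 · 364/365 · ··· · 318/365 ≈ 0.039.
So the probability of at least one match is 1 − 0.039 = 0.961.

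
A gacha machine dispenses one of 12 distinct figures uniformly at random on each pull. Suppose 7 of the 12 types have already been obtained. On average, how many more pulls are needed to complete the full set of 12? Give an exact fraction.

Starting from 7 distinct types, each trial gives a new one with probability (12−i)/12 when i types are held, so the wait for the next new type is 12/(12−i).
E = 12/5 + 12/4 + 12/3 + 12/2 + 12/1 = 137/5.

137/5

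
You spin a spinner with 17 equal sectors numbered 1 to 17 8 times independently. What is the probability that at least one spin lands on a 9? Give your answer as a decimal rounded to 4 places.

0.3843

P(no spin lands on a 9) = (16/17)^8 ≈ 0.6157.
P(at least one) = 1 − 0.6157 = 0.3843.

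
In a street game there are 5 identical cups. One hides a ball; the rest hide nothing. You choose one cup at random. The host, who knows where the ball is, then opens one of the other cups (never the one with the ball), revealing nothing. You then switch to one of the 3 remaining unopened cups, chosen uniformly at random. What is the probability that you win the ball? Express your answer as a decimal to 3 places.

Your original cup holds the ball with probability 1/5, so the other 4 collectively hold it with probability 4/5.
The host can always find an empty cup to open, so this doesn't change that 4/5; it is now spread over the 3 remaining unopened cups.
P(win by switching) = (4/5) · (1/3) = 4/15 ≈ 0.267.

0.267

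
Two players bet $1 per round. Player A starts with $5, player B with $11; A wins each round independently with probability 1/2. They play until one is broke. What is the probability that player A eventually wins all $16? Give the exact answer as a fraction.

With a fair step, P(i) = ½P(i−1) + ½P(i+1) with P(0)=0, P(16)=1 has the linear solution P(i) = i/16.
P(5) = 5/16.

5/16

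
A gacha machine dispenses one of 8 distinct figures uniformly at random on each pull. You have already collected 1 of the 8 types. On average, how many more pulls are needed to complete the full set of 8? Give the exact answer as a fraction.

Starting from 1 distinct type, each trial gives a new one with probability (8−i)/8 when i types are held, so the wait for the next new type is 8/(8−i).
E = 8/7 + 8/6 + 8/5 + 8/4 + 8/3 + 8/2 + 8/1 = 726/35.

726/35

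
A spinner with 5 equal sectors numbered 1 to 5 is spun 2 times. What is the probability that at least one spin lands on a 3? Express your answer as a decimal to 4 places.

0.3600

P(no spin lands on a 3) = (4/5)^2 ≈ 0.6400.
P(at least one) = 1 − 0.6400 = 0.3600.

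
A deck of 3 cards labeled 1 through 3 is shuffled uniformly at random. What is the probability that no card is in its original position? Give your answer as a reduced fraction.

This is the derangement probability: permutations of 3 with no fixed point.
D(3) = 3! · (1 − 1/1! + 1/2! − ··· + (−1)^3/3!) = 2.
P = 2/6 = 1/3.

1/3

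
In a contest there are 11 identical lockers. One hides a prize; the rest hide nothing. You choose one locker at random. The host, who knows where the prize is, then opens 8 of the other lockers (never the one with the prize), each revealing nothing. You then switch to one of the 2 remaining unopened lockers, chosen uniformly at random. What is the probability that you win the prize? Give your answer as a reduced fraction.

5/11

Your original locker holds the prize with probability 1/11, so the other 10 collectively hold it with probability 10/11.
The host can always find 8 empty lockers to open, so the reveals don't change that 10/11; it is now spread over the 2 remaining unopened lockers.
P(win by switching) = (10/11) · (1/2) = 5/11.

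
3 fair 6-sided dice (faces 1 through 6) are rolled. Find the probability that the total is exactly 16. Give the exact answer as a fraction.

1/36

There are 6^3 = 216 equally likely outcomes.
The number of ordered 3-tuples from {1,…,6} summing to 16 is 6.
P(sum = 16) = 6/216 = 1/36.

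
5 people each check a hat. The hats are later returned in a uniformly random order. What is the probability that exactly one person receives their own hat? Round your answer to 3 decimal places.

0.375

Choose which one is fixed: C(5,1) = 5 ways.
The remaining 4 must have no fixed point: D(4) = 9.
P = 5·9/120 = 3/8 ≈ 0.375.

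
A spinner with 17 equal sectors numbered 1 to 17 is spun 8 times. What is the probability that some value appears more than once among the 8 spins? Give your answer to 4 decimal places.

P(all 8 different) = 17/17 · 16/17 · ··· · 10/17 ≈ 0.1405.
P(at least two equal) = 1 − 0.1405 = 0.8595.

0.8595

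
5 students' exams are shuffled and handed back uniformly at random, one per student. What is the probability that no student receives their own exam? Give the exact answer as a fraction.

This is the derangement probability: permutations of 5 with no fixed point.
D(5) = 5! · (1 − 1/1! + 1/2! − ··· + (−1)^5/5!) = 44.
P = 44/120 = 11/30.

11/30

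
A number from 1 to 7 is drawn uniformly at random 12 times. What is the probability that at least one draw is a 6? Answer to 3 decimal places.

0.843

P(no draw is a 6) = (6/7)^12 ≈ 0.157.
P(at least one) = 1 − 0.157 = 0.843.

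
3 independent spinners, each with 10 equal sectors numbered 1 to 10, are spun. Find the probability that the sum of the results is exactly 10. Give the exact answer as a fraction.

There are 10^3 = 1000 equally likely outcomes.
The number of ordered 3-tuples from {1,…,10} summing to 10 is 36.
P(sum = 10) = 36/1000 = 9/250.

9/250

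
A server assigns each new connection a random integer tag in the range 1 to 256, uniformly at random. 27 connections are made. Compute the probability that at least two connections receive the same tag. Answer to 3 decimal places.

It's easier to compute the probability that all 27 are distinct.
P(all distinct) = 256/256 · 255/256 · ··· · 230/256 ≈ 0.241.
So the probability of at least one match is 1 − 0.241 = 0.759.

0.759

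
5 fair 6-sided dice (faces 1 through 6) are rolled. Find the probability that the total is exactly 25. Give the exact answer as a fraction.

7/432

There are 6^5 = 7776 equally likely outcomes.
The number of ordered 5-tuples from {1,…,6} summing to 25 is 126.
P(sum = 25) = 126/7776 = 7/432.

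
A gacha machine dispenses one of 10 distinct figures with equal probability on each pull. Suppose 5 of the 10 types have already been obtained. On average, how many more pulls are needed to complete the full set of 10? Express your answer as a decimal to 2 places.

Starting from 5 distinct types, each trial gives a new one with probability (10−i)/10 when i types are held, so the wait for the next new type is 10/(10−i).
E = 10/5 + 10/4 + 10/3 + 10/2 + 10/1 = 137/6 ≈ 22.83.

22.83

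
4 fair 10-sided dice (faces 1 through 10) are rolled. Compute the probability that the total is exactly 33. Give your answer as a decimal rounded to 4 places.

0.0120

There are 10^4 = 10000 equally likely outcomes.
The number of ordered 4-tuples from {1,…,10} summing to 33 is 120.
P(sum = 33) = 120/10000 = 3/250 ≈ 0.0120.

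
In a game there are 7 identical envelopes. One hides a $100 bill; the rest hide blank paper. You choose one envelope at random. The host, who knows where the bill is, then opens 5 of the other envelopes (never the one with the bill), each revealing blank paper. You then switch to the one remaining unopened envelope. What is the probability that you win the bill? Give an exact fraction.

6/7

Your original envelope holds the bill with probability 1/7, so the other 6 collectively hold it with probability 6/7.
The host can always find 5 empty envelopes to open, so the reveals don't change that 6/7; it is now spread over the 1 remaining unopened envelope.
P(win by switching) = (6/7) · (1/1) = 6/7.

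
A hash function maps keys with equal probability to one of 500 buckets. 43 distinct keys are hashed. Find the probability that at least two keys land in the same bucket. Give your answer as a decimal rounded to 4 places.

0.8442

It's easier to compute the probability that all 43 are distinct.
P(all distinct) = 500/500 · 499/500 · ··· · 458/500 ≈ 0.1558.
So the probability of at least one match is 1 − 0.1558 = 0.8442.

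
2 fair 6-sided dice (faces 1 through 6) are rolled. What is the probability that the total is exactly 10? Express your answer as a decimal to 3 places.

There are 6^2 = 36 equally likely outcomes.
The number of ordered 2-tuples from {1,…,6} summing to 10 is 3.
P(sum = 10) = 3/36 = 1/12 ≈ 0.083.

0.083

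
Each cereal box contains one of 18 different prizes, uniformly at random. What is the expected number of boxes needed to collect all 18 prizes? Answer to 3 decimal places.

After i distinct types are collected, each trial gives a new one with probability (18−i)/18, so the expected wait for the next new type is 18/(18−i).
E = 18/18 + 18/17 + 18/16 + 18/15 + 18/14 + 18/13 + 18/12 + 18/11 + 18/10 + 18/9 + 18/8 + 18/7 + 18/6 + 18/5 + 18/4 + 18/3 + 18/2 + 18/1 = 42822903/680680 ≈ 62.912.

62.912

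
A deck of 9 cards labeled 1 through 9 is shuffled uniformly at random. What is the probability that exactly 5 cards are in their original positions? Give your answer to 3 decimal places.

Choose which 5 of the 9 are fixed: C(9,5) = 126 ways.
The remaining 4 must have no fixed point: D(4) = 9.
P = 126·9/362880 = 1/320 ≈ 0.003.

0.003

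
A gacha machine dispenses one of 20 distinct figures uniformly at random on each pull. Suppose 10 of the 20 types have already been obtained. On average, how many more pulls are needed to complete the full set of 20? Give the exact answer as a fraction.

Starting from 10 distinct types, each trial gives a new one with probability (20−i)/20 when i types are held, so the wait for the next new type is 20/(20−i).
E = 20/10 + 20/9 + 20/8 + 20/7 + 20/6 + 20/5 + 20/4 + 20/3 + 20/2 + 20/1 = 7381/126.

7381/126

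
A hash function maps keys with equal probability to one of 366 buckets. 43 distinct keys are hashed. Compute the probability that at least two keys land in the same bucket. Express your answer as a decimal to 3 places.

0.923

It's easier to compute the probability that all 43 are distinct.
P(all distinct) = 366/366 · 365/366 · ··· · 324/366 ≈ 0.077.
So the probability of at least one match is 1 − 0.077 = 0.923.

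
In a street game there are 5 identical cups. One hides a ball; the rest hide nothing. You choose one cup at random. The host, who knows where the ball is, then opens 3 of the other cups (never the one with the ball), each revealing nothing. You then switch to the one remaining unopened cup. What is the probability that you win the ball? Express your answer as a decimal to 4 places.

Your original cup holds the ball with probability 1/5, so the other 4 collectively hold it with probability 4/5.
The host can always find 3 empty cups to open, so the reveals don't change that 4/5; it is now spread over the 1 remaining unopened cup.
P(win by switching) = (4/5) · (1/1) = 4/5 ≈ 0.8000.

0.8000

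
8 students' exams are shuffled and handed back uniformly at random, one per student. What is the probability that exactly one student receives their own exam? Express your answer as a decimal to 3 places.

Choose which one is fixed: C(8,1) = 8 ways.
The remaining 7 must have no fixed point: D(7) = 1854.
P = 8·1854/40320 = 103/280 ≈ 0.368.

0.368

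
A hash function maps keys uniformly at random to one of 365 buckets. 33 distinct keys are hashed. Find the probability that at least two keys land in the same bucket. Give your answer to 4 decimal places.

It's easier to compute the probability that all 33 are distinct.
P(all distinct) = 365/365 · 364/365 · ··· · 333/365 ≈ 0.2250.
So the probability of at least one match is 1 − 0.2250 = 0.7750.

0.7750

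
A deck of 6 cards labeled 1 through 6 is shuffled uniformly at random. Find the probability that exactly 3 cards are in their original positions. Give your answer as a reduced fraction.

Choose which 3 of the 6 are fixed: C(6,3) = 20 ways.
The remaining 3 must have no fixed point: D(3) = 2.
P = 20·2/720 = 1/18.

1/18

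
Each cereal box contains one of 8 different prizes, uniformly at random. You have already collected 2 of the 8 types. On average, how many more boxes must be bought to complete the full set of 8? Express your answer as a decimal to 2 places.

19.60

Starting from 2 distinct types, each trial gives a new one with probability (8−i)/8 when i types are held, so the wait for the next new type is 8/(8−i).
E = 8/6 + 8/5 + 8/4 + 8/3 + 8/2 + 8/1 = 98/5 ≈ 19.60.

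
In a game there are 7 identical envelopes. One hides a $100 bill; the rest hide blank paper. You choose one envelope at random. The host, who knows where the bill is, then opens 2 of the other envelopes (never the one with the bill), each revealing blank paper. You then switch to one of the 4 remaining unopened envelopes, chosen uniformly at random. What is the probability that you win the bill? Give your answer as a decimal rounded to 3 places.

Your original envelope holds the bill with probability 1/7, so the other 6 collectively hold it with probability 6/7.
The host can always find 2 empty envelopes to open, so the reveals don't change that 6/7; it is now spread over the 4 remaining unopened envelopes.
P(win by switching) = (6/7) · (1/4) = 3/14 ≈ 0.214.

0.214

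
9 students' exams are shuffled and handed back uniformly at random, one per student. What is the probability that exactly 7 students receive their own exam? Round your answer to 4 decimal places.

0.0001

Choose which 7 of the 9 are fixed: C(9,7) = 36 ways.
The remaining 2 must have no fixed point: D(2) = 1.
P = 36·1/362880 = 1/10080 ≈ 0.0001.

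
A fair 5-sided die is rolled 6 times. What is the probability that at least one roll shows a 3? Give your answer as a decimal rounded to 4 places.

0.7379

P(no roll shows a 3) = (4/5)^6 ≈ 0.2621.
P(at least one) = 1 − 0.2621 = 0.7379.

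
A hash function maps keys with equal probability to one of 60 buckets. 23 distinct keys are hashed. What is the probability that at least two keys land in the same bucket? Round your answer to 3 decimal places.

It's easier to compute the probability that all 23 are distinct.
P(all distinct) = 60/60 · 59/60 · ··· · 38/60 ≈ 0.008.
So the probability of at least one match is 1 − 0.008 = 0.992.

0.992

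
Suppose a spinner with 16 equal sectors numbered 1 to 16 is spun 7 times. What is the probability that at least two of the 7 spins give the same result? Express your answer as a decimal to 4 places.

0.7852

P(all 7 different) = 16/16 · 15/16 · ··· · 10/16 ≈ 0.2148.
P(at least two equal) = 1 − 0.2148 = 0.7852.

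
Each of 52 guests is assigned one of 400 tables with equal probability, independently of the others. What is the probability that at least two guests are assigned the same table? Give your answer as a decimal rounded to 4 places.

It's easier to compute the probability that all 52 are distinct.
P(all distinct) = 400/400 · 399/400 · ··· · 349/400 ≈ 0.0312.
So the probability of at least one match is 1 − 0.0312 = 0.9688.

0.9688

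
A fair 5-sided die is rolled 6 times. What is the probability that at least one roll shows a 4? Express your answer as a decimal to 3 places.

0.738

P(no roll shows a 4) = (4/5)^6 ≈ 0.262.
P(at least one) = 1 − 0.262 = 0.738.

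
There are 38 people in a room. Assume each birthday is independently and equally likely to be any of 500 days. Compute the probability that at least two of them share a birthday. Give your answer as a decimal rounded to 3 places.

It's easier to compute the probability that all 38 are distinct.
P(all distinct) = 500/500 · 499/500 · ··· · 463/500 ≈ 0.236.
So the probability of at least one match is 1 − 0.236 = 0.764.

0.764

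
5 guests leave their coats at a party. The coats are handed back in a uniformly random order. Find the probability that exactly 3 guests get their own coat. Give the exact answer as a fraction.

Choose which 3 of the 5 are fixed: C(5,3) = 10 ways.
The remaining 2 must have no fixed point: D(2) = 1.
P = 10·1/120 = 1/12.

1/12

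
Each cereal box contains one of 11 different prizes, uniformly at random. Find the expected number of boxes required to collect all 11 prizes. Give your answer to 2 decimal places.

33.22

After i distinct types are collected, each trial gives a new one with probability (11−i)/11, so the expected wait for the next new type is 11/(11−i).
E = 11/11 + 11/10 + 11/9 + 11/8 + 11/7 + 11/6 + 11/5 + 11/4 + 11/3 + 11/2 + 11/1 = 83711/2520 ≈ 33.22.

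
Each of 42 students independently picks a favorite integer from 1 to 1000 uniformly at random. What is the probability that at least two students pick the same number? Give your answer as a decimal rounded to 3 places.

0.582

It's easier to compute the probability that all 42 are distinct.
P(all distinct) = 1000/1000 · 999/1000 · ··· · 959/1000 ≈ 0.418.
So the probability of at least one match is 1 − 0.418 = 0.582.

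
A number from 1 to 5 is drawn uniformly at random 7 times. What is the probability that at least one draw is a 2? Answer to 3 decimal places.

0.790

P(no draw is a 2) = (4/5)^7 ≈ 0.210.
P(at least one) = 1 − 0.210 = 0.790.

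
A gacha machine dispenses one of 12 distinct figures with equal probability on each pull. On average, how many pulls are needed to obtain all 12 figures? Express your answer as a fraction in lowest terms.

86021/2310

After i distinct types are collected, each trial gives a new one with probability (12−i)/12, so the expected wait for the next new type is 12/(12−i).
E = 12/12 + 12/11 + 12/10 + 12/9 + 12/8 + 12/7 + 12/6 + 12/5 + 12/4 + 12/3 + 12/2 + 12/1 = 86021/2310.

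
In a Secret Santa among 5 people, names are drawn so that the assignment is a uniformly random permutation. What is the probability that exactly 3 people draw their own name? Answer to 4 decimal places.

0.0833

Choose which 3 of the 5 are fixed: C(5,3) = 10 ways.
The remaining 2 must have no fixed point: D(2) = 1.
P = 10·1/120 = 1/12 ≈ 0.0833.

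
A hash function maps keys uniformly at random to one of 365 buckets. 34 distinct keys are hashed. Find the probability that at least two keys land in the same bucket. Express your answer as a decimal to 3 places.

0.795

It's easier to compute the probability that all 34 are distinct.
P(all distinct) = 365/365 · 364/365 · ··· · 332/365 ≈ 0.205.
So the probability of at least one match is 1 − 0.205 = 0.795.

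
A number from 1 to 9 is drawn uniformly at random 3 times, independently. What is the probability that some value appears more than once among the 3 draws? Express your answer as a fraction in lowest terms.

P(all 3 different) = 9/9 · 8/9 · ··· · 7/9 = 56/81.
P(at least two equal) = 1 − 56/81 = 25/81.

25/81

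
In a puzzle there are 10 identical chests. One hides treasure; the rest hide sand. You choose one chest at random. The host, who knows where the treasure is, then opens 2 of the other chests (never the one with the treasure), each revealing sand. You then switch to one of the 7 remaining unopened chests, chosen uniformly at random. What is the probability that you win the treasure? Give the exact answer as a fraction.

9/70

Your original chest holds the treasure with probability 1/10, so the other 9 collectively hold it with probability 9/10.
The host can always find 2 empty chests to open, so the reveals don't change that 9/10; it is now spread over the 7 remaining unopened chests.
P(win by switching) = (9/10) · (1/7) = 9/70.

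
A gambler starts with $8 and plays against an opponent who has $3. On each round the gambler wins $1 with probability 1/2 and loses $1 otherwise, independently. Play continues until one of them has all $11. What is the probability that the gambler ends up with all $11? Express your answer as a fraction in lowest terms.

With a fair step, P(i) = ½P(i−1) + ½P(i+1) with P(0)=0, P(11)=1 has the linear solution P(i) = i/11.
P(8) = 8/11.

8/11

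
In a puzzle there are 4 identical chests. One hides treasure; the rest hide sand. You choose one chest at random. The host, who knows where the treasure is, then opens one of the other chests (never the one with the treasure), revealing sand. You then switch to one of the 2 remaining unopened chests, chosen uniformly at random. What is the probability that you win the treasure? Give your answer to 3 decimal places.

Your original chest holds the treasure with probability 1/4, so the other 3 collectively hold it with probability 3/4.
The host can always find an empty chest to open, so this doesn't change that 3/4; it is now spread over the 2 remaining unopened chests.
P(win by switching) = (3/4) · (1/2) = 3/8 ≈ 0.375.

0.375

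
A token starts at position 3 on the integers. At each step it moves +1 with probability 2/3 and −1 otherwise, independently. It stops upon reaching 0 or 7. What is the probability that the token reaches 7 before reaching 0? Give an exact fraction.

112/127

Let r = q/p = (1/3)/(2/3) = 1/2. The recurrence P(i) = p·P(i+1) + q·P(i−1) with P(0)=0, P(7)=1 gives P(i) = (1 − r^i)/(1 − r^7).
P(3) = (1 − (1/2)^3) / (1 − (1/2)^7) = 112/127.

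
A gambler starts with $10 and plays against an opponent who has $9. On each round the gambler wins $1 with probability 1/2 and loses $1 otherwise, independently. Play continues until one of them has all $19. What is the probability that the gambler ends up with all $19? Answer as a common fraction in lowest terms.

With a fair step, P(i) = ½P(i−1) + ½P(i+1) with P(0)=0, P(19)=1 has the linear solution P(i) = i/19.
P(10) = 10/19.

10/19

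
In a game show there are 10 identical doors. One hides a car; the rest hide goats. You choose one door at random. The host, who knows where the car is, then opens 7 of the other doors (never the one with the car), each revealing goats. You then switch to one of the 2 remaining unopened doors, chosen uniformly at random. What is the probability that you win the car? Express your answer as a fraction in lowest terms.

9/20

Your original door holds the car with probability 1/10, so the other 9 collectively hold it with probability 9/10.
The host can always find 7 empty doors to open, so the reveals don't change that 9/10; it is now spread over the 2 remaining unopened doors.
P(win by switching) = (9/10) · (1/2) = 9/20.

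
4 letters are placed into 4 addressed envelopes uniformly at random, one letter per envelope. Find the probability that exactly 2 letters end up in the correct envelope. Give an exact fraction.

1/4

Choose which 2 of the 4 are fixed: C(4,2) = 6 ways.
The remaining 2 must have no fixed point: D(2) = 1.
P = 6·1/24 = 1/4.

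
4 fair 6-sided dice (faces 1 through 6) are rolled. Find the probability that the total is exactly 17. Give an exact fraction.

13/162

There are 6^4 = 1296 equally likely outcomes.
The number of ordered 4-tuples from {1,…,6} summing to 17 is 104.
P(sum = 17) = 104/1296 = 13/162.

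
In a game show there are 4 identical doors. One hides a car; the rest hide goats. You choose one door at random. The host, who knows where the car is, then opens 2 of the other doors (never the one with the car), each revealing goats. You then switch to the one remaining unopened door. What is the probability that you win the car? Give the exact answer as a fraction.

3/4

Your original door holds the car with probability 1/4, so the other 3 collectively hold it with probability 3/4.
The host can always find 2 empty doors to open, so the reveals don't change that 3/4; it is now spread over the 1 remaining unopened door.
P(win by switching) = (3/4) · (1/1) = 3/4.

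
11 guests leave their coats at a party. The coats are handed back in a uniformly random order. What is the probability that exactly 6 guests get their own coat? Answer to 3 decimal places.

0.001

Choose which 6 of the 11 are fixed: C(11,6) = 462 ways.
The remaining 5 must have no fixed point: D(5) = 44.
P = 462·44/39916800 = 11/21600 ≈ 0.001.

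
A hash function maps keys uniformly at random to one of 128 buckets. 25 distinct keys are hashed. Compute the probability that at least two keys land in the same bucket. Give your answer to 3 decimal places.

0.919

It's easier to compute the probability that all 25 are distinct.
P(all distinct) = 128/128 · 127/128 · ··· · 104/128 ≈ 0.081.
So the probability of at least one match is 1 − 0.081 = 0.919.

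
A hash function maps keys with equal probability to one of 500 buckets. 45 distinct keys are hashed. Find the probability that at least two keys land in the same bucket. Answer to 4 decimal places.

It's easier to compute the probability that all 45 are distinct.
P(all distinct) = 500/500 · 499/500 · ··· · 456/500 ≈ 0.1298.
So the probability of at least one match is 1 − 0.1298 = 0.8702.

0.8702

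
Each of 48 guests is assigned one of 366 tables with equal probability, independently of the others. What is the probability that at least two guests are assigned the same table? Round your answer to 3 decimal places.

It's easier to compute the probability that all 48 are distinct.
P(all distinct) = 366/366 · 365/366 · ··· · 319/366 ≈ 0.040.
So the probability of at least one match is 1 − 0.040 = 0.960.

0.960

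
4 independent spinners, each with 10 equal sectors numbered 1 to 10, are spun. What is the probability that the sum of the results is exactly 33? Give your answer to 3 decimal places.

There are 10^4 = 10000 equally likely outcomes.
The number of ordered 4-tuples from {1,…,10} summing to 33 is 120.
P(sum = 33) = 120/10000 = 3/250 ≈ 0.012.

0.012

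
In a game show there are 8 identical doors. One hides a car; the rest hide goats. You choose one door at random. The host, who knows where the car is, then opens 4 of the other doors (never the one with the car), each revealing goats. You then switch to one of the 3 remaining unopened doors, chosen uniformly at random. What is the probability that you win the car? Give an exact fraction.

7/24

Your original door holds the car with probability 1/8, so the other 7 collectively hold it with probability 7/8.
The host can always find 4 empty doors to open, so the reveals don't change that 7/8; it is now spread over the 3 remaining unopened doors.
P(win by switching) = (7/8) · (1/3) = 7/24.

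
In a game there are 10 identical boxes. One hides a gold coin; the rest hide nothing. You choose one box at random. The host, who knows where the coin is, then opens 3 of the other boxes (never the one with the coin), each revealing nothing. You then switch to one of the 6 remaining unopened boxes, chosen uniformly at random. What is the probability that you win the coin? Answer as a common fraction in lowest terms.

3/20

Your original box holds the coin with probability 1/10, so the other 9 collectively hold it with probability 9/10.
The host can always find 3 empty boxes to open, so the reveals don't change that 9/10; it is now spread over the 6 remaining unopened boxes.
P(win by switching) = (9/10) · (1/6) = 3/20.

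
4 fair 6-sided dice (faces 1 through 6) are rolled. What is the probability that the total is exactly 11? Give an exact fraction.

13/162

There are 6^4 = 1296 equally likely outcomes.
The number of ordered 4-tuples from {1,…,6} summing to 11 is 104.
P(sum = 11) = 104/1296 = 13/162.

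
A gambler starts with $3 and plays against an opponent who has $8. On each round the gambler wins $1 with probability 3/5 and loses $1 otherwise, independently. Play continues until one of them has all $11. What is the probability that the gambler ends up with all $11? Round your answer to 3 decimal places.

0.712

Let r = q/p = (2/5)/(3/5) = 2/3. The recurrence P(i) = p·P(i+1) + q·P(i−1) with P(0)=0, P(11)=1 gives P(i) = (1 − r^i)/(1 − r^11).
P(3) = (1 − (2/3)^3) / (1 − (2/3)^11) = 124659/175099 ≈ 0.712.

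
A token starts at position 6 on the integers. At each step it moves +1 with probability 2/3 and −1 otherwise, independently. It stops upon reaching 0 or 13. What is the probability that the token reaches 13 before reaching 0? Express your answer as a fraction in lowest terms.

8064/8191

Let r = q/p = (1/3)/(2/3) = 1/2. The recurrence P(i) = p·P(i+1) + q·P(i−1) with P(0)=0, P(13)=1 gives P(i) = (1 − r^i)/(1 − r^13).
P(6) = (1 − (1/2)^6) / (1 − (1/2)^13) = 8064/8191.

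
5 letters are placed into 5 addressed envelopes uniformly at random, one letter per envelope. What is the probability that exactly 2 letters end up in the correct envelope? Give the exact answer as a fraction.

Choose which 2 of the 5 are fixed: C(5,2) = 10 ways.
The remaining 3 must have no fixed point: D(3) = 2.
P = 10·2/120 = 1/6.

1/6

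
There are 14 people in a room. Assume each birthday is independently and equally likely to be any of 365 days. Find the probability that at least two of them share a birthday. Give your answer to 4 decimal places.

0.2231

It's easier to compute the probability that all 14 are distinct.
P(all distinct) = 365/365 · 364/365 · ··· · 352/365 ≈ 0.7769.
So the probability of at least one match is 1 − 0.7769 = 0.2231.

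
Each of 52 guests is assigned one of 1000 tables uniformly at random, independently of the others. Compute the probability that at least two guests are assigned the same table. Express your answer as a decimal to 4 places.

0.7406

It's easier to compute the probability that all 52 are distinct.
P(all distinct) = 1000/1000 · 999/1000 · ··· · 949/1000 ≈ 0.2594.
So the probability of at least one match is 1 − 0.2594 = 0.7406.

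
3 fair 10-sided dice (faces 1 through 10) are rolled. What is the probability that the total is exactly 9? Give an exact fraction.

7/250

There are 10^3 = 1000 equally likely outcomes.
The number of ordered 3-tuples from {1,…,10} summing to 9 is 28.
P(sum = 9) = 28/1000 = 7/250.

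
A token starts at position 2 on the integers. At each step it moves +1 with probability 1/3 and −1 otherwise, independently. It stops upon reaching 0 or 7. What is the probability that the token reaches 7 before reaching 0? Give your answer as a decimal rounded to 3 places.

0.024

Let r = q/p = (2/3)/(1/3) = 2. The recurrence P(i) = p·P(i+1) + q·P(i−1) with P(0)=0, P(7)=1 gives P(i) = (1 − r^i)/(1 − r^7).
P(2) = (1 − (2)^2) / (1 − (2)^7) = 3/127 ≈ 0.024.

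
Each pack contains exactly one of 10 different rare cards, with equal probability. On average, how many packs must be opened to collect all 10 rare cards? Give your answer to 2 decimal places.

29.29

After i distinct types are collected, each trial gives a new one with probability (10−i)/10, so the expected wait for the next new type is 10/(10−i).
E = 10/10 + 10/9 + 10/8 + 10/7 + 10/6 + 10/5 + 10/4 + 10/3 + 10/2 + 10/1 = 7381/252 ≈ 29.29.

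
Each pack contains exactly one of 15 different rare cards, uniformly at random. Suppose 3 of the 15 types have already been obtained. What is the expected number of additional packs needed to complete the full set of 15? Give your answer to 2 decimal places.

Starting from 3 distinct types, each trial gives a new one with probability (15−i)/15 when i types are held, so the wait for the next new type is 15/(15−i).
E = 15/12 + 15/11 + 15/10 + 15/9 + 15/8 + 15/7 + 15/6 + 15/5 + 15/4 + 15/3 + 15/2 + 15/1 = 86021/1848 ≈ 46.55.

46.55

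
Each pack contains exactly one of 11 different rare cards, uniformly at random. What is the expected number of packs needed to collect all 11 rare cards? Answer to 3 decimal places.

After i distinct types are collected, each trial gives a new one with probability (11−i)/11, so the expected wait for the next new type is 11/(11−i).
E = 11/11 + 11/10 + 11/9 + 11/8 + 11/7 + 11/6 + 11/5 + 11/4 + 11/3 + 11/2 + 11/1 = 83711/2520 ≈ 33.219.

33.219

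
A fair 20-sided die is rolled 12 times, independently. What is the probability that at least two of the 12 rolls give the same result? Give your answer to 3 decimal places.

P(all 12 different) = 20/20 · 19/20 · ··· · 9/20 ≈ 0.015.
P(at least two equal) = 1 − 0.015 = 0.985.

0.985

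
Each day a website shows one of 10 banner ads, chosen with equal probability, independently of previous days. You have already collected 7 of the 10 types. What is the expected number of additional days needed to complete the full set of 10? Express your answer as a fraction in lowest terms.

Starting from 7 distinct types, each trial gives a new one with probability (10−i)/10 when i types are held, so the wait for the next new type is 10/(10−i).
E = 10/3 + 10/2 + 10/1 = 55/3.

55/3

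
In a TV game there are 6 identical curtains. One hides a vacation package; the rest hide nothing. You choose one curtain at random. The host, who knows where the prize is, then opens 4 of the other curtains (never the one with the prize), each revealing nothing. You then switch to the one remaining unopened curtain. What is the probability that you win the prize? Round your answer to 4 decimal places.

Your original curtain holds the prize with probability 1/6, so the other 5 collectively hold it with probability 5/6.
The host can always find 4 empty curtains to open, so the reveals don't change that 5/6; it is now spread over the 1 remaining unopened curtain.
P(win by switching) = (5/6) · (1/1) = 5/6 ≈ 0.8333.

0.8333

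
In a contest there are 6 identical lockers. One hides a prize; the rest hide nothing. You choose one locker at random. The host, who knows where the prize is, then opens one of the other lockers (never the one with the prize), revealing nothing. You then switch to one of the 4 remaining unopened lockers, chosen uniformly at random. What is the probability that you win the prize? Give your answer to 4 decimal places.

0.2083

Your original locker holds the prize with probability 1/6, so the other 5 collectively hold it with probability 5/6.
The host can always find an empty locker to open, so this doesn't change that 5/6; it is now spread over the 4 remaining unopened lockers.
P(win by switching) = (5/6) · (1/4) = 5/24 ≈ 0.2083.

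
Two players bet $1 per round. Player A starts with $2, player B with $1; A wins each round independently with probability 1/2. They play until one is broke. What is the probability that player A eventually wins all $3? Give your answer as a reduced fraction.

With a fair step, P(i) = ½P(i−1) + ½P(i+1) with P(0)=0, P(3)=1 has the linear solution P(i) = i/3.
P(2) = 2/3.

2/3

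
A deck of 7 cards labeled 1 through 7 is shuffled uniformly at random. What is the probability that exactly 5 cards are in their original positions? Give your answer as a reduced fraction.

Choose which 5 of the 7 are fixed: C(7,5) = 21 ways.
The remaining 2 must have no fixed point: D(2) = 1.
P = 21·1/5040 = 1/240.

1/240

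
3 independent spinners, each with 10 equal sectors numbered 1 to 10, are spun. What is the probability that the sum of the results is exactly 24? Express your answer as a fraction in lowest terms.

There are 10^3 = 1000 equally likely outcomes.
The number of ordered 3-tuples from {1,…,10} summing to 24 is 28.
P(sum = 24) = 28/1000 = 7/250.

7/250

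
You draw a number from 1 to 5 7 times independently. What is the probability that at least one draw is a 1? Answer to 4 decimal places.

P(no draw is a 1) = (4/5)^7 ≈ 0.2097.
P(at least one) = 1 − 0.2097 = 0.7903.

0.7903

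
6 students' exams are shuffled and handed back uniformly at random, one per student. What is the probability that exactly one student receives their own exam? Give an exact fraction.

11/30

Choose which one is fixed: C(6,1) = 6 ways.
The remaining 5 must have no fixed point: D(5) = 44.
P = 6·44/720 = 11/30.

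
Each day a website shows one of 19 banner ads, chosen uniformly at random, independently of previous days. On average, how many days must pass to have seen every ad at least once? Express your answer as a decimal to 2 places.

After i distinct types are collected, each trial gives a new one with probability (19−i)/19, so the expected wait for the next new type is 19/(19−i).
E = 19/19 + 19/18 + 19/17 + 19/16 + 19/15 + 19/14 + 19/13 + 19/12 + 19/11 + 19/10 + 19/9 + 19/8 + 19/7 + 19/6 + 19/5 + 19/4 + 19/3 + 19/2 + 19/1 = 275295799/4084080 ≈ 67.41.

67.41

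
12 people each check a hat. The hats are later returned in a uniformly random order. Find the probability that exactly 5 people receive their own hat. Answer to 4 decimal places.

Choose which 5 of the 12 are fixed: C(12,5) = 792 ways.
The remaining 7 must have no fixed point: D(7) = 1854.
P = 792·1854/479001600 = 103/33600 ≈ 0.0031.

0.0031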